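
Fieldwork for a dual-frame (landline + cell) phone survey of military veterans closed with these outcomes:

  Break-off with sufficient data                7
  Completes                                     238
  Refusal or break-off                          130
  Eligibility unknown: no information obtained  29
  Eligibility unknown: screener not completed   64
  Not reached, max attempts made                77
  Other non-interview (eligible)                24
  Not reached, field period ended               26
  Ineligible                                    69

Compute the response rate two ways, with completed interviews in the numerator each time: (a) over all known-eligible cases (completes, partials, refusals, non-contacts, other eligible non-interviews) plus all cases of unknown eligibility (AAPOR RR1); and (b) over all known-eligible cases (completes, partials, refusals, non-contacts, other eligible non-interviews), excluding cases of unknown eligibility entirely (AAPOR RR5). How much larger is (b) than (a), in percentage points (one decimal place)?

7.4

No answer / not reached = 26 + 77 = 103
Undetermined eligibility = 64 + 29 = 93
Numerator → 238
Denominator → 238 + 7 + 130 + 103 + 24 + 93 = 595
RR1 = 238 / 595 = 0.4000
Denominator → 238 + 7 + 130 + 103 + 24 = 502
RR5 = 238 / 502 = 0.4741
Difference = 47.41 − 40.00 = 7.41 percentage points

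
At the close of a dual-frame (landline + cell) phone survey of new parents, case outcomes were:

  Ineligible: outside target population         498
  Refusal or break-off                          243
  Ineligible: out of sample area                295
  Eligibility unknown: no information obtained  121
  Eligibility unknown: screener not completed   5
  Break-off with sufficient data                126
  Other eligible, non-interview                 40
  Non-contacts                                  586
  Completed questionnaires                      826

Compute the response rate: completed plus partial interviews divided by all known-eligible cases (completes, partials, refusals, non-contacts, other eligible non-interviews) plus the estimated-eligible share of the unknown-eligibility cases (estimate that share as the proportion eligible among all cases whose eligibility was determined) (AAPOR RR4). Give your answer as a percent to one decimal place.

Unknown if eligible = 5 + 121 = 126
Screened out, ineligible = 498 + 295 = 793
Top: 826 + 126 = 952
Determined eligible: 826 + 126 + 243 + 586 + 40 = 1821
e = 1821 / (1821 + 793) = 1821 / 2614 = 0.6966
Estimated eligible among unknowns: 0.6966 × 126 = 87.77
Denom: 1821 + 87.77 = 1908.77
RR4 = 952 / 1908.77 = 0.4988

49.9%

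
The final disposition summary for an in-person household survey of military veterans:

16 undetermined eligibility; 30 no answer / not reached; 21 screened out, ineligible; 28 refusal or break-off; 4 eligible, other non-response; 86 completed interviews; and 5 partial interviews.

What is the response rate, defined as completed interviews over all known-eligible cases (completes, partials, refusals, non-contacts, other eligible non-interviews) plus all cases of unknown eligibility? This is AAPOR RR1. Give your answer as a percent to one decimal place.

50.9%

Num: 86
Denom: 86 + 5 + 28 + 30 + 4 + 16 = 169
RR1 = 86 / 169 = 0.5089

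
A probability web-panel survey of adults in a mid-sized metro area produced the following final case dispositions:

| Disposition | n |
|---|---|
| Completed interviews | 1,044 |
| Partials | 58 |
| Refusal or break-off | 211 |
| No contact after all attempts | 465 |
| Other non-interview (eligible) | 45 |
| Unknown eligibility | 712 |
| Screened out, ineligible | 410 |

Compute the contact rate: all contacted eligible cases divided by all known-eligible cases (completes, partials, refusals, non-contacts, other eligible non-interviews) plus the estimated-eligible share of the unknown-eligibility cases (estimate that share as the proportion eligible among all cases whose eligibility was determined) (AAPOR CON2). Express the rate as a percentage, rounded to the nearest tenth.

56.5%

Top → 1044 + 58 + 211 + 45 = 1358
Eligible (known) → 1044 + 58 + 211 + 465 + 45 = 1823
e = 1823 / (1823 + 410) = 1823 / 2233 = 0.8164
Eligible share of unknowns → 0.8164 × 712 = 581.28
Base → 1823 + 581.28 = 2404.28
CON2 = 1358 / 2404.28 = 0.5648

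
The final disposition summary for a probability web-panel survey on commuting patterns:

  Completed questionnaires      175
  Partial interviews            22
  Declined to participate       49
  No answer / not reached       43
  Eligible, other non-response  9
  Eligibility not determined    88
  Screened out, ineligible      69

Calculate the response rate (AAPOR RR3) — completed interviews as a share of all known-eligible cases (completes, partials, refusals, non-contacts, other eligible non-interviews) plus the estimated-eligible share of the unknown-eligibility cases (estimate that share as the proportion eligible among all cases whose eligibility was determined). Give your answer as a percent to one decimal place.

47.4%

Top = 175
Known eligible = 175 + 22 + 49 + 43 + 9 = 298
e = 298 / (298 + 69) = 298 / 367 = 0.8120
Eligible share of unknowns = 0.8120 × 88 = 71.46
Base = 298 + 71.46 = 369.46
RR3 = 175 / 369.46 = 0.4737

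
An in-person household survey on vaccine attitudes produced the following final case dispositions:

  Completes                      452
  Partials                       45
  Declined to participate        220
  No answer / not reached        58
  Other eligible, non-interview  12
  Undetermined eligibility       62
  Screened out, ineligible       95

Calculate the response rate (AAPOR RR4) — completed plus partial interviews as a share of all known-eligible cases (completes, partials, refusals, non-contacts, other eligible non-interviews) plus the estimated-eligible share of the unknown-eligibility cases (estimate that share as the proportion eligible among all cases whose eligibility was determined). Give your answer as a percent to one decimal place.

Numerator → 452 + 45 = 497
Determined eligible → 452 + 45 + 220 + 58 + 12 = 787
e = 787 / (787 + 95) = 787 / 882 = 0.8923
e × U → 0.8923 × 62 = 55.32
Denominator → 787 + 55.32 = 842.32
RR4 = 497 / 842.32 = 0.5900

59.0%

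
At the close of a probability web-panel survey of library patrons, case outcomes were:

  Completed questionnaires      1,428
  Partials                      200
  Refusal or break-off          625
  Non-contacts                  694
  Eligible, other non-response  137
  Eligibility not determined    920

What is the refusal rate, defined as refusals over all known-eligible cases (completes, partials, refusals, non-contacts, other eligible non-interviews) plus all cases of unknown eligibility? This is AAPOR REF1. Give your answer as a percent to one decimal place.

15.6%

Top → 625
Base → 1428 + 200 + 625 + 694 + 137 + 920 = 4004
REF1 = 625 / 4004 = 0.1561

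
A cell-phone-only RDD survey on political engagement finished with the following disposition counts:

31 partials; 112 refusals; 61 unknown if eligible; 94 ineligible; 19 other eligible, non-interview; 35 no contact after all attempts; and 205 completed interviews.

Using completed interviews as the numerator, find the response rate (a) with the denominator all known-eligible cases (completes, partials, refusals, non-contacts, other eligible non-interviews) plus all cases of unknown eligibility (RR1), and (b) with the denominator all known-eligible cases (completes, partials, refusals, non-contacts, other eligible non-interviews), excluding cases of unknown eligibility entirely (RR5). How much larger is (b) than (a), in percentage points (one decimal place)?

6.7

Numerator = 205
Denominator = 205 + 31 + 112 + 35 + 19 + 61 = 463
RR1 = 205 / 463 = 0.4428
Denominator = 205 + 31 + 112 + 35 + 19 = 402
RR5 = 205 / 402 = 0.5100
Difference = 51.00 − 44.28 = 6.72 percentage points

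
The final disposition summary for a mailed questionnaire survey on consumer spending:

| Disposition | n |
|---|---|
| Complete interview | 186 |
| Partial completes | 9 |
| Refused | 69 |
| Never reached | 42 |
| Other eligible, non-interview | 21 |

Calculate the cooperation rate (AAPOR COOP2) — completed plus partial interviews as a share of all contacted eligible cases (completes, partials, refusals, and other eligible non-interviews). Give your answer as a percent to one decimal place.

68.4%

Num → 186 + 9 = 195
Denominator → 186 + 9 + 69 + 21 = 285
COOP2 = 195 / 285 = 0.6842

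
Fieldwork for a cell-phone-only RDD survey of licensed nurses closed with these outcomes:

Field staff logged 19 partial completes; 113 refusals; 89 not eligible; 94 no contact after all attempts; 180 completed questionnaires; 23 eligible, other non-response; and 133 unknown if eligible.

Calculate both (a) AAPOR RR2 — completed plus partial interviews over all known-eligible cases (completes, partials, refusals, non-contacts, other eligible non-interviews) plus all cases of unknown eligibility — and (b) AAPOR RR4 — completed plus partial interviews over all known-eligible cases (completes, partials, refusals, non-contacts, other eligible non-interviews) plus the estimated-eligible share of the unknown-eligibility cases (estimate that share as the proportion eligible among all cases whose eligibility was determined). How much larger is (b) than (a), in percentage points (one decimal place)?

Num: 180 + 19 = 199
Denom: 180 + 19 + 113 + 94 + 23 + 133 = 562
RR2 = 199 / 562 = 0.3541
Eligible (known): 180 + 19 + 113 + 94 + 23 = 429
e = 429 / (429 + 89) = 429 / 518 = 0.8282
e × U: 0.8282 × 133 = 110.15
Denom: 429 + 110.15 = 539.15
RR4 = 199 / 539.15 = 0.3691
Difference = 36.91 − 35.41 = 1.50 percentage points

1.5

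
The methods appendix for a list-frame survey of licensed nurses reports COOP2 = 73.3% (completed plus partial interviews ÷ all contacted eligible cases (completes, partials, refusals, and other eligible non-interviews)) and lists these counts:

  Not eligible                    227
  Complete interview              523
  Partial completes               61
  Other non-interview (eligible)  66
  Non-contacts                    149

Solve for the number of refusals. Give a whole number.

Numerator → 523 + 61 = 584
COOP2 = 584 / D = 0.733
D = 584 / 0.733 = 796.7
Other denominator terms total 650
refusals = 796.7 − 650 ≈ 147

147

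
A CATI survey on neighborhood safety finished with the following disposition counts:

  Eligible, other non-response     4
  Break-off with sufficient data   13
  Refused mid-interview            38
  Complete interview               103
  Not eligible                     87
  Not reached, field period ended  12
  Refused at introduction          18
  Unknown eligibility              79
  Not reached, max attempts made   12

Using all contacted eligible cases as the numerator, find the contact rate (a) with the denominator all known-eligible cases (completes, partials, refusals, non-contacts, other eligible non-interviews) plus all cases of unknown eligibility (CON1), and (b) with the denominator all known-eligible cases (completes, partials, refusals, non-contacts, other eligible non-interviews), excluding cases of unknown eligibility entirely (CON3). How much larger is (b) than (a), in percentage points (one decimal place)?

24.9

Refusal or break-off = 18 + 38 = 56
Non-contacts = 12 + 12 = 24
Top: 103 + 13 + 56 + 4 = 176
Denominator: 103 + 13 + 56 + 24 + 4 + 79 = 279
CON1 = 176 / 279 = 0.6308
Denominator: 103 + 13 + 56 + 24 + 4 = 200
CON3 = 176 / 200 = 0.8800
Difference = 88.00 − 63.08 = 24.92 percentage points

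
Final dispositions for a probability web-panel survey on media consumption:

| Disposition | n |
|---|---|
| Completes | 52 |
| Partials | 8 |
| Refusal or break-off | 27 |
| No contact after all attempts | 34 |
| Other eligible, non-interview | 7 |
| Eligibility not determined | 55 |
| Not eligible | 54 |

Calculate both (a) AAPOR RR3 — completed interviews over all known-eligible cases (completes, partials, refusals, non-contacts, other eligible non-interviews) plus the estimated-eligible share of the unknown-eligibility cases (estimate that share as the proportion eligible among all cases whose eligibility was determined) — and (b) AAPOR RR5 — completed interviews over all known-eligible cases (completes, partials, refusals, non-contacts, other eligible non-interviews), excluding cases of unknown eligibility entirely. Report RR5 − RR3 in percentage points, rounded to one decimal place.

Numerator → 52
Determined eligible → 52 + 8 + 27 + 34 + 7 = 128
e = 128 / (128 + 54) = 128 / 182 = 0.7033
e × U → 0.7033 × 55 = 38.68
Denominator → 128 + 38.68 = 166.68
RR3 = 52 / 166.68 = 0.3120
Denominator → 52 + 8 + 27 + 34 + 7 = 128
RR5 = 52 / 128 = 0.4062
Difference = 40.62 − 31.20 = 9.42 percentage points

9.4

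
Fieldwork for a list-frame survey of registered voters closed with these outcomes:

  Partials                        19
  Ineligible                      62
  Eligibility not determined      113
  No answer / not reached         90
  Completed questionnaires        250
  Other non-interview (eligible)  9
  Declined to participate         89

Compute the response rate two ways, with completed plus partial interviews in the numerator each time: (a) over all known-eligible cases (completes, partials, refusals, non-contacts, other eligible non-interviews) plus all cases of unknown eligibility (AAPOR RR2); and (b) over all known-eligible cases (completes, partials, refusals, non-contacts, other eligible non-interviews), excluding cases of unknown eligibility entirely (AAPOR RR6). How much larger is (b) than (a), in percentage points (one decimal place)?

Numerator = 250 + 19 = 269
Denom = 250 + 19 + 89 + 90 + 9 + 113 = 570
RR2 = 269 / 570 = 0.4719
Denom = 250 + 19 + 89 + 90 + 9 = 457
RR6 = 269 / 457 = 0.5886
Difference = 58.86 − 47.19 = 11.67 percentage points

11.7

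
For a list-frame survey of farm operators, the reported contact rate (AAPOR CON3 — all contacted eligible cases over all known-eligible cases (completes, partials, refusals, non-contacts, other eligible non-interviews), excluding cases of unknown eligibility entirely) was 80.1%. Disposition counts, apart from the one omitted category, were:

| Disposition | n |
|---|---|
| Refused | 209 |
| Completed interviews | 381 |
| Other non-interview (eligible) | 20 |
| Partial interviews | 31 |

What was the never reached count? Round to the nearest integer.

Numerator → 381 + 31 + 209 + 20 = 641
CON3 = 641 / D = 0.801
D = 641 / 0.801 = 800.2
Rest of base = 641
never reached = 800.2 − 641 ≈ 159

159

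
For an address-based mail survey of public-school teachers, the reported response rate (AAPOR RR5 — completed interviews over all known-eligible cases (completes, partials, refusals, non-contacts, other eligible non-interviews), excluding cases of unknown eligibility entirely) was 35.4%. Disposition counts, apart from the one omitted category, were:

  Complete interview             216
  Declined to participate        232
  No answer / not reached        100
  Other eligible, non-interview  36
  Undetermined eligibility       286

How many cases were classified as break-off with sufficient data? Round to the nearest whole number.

26

RR5 = 216 / D = 0.354
D = 216 / 0.354 = 610.2
Other denominator terms total 584
break-off with sufficient data = 610.2 − 584 ≈ 26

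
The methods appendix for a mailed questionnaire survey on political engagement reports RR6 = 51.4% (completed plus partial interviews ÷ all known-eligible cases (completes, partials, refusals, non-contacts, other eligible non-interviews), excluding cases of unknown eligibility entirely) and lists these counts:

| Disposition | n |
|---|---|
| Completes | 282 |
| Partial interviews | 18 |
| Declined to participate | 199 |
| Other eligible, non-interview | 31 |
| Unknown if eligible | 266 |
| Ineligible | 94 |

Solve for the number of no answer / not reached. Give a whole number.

54

Num: 282 + 18 = 300
RR6 = 300 / D = 0.514
D = 300 / 0.514 = 583.7
Other denominator terms total 530
no answer / not reached = 583.7 − 530 ≈ 54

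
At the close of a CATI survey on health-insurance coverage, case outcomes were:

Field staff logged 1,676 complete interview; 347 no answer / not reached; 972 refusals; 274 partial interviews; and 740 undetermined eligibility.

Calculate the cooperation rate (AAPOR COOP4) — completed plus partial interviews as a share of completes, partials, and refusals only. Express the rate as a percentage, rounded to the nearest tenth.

66.7%

Top → 1676 + 274 = 1950
Base → 1676 + 274 + 972 = 2922
COOP4 = 1950 / 2922 = 0.6674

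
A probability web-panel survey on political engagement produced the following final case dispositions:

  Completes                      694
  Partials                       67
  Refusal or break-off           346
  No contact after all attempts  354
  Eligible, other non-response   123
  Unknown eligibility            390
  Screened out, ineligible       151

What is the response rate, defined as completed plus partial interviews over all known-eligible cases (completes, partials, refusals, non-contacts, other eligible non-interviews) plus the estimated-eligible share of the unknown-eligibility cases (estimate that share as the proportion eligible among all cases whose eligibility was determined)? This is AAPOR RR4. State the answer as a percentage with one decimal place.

39.2%

Top → 694 + 67 = 761
Eligible (known) → 694 + 67 + 346 + 354 + 123 = 1584
e = 1584 / (1584 + 151) = 1584 / 1735 = 0.9130
Estimated eligible among unknowns → 0.9130 × 390 = 356.07
Base → 1584 + 356.07 = 1940.07
RR4 = 761 / 1940.07 = 0.3923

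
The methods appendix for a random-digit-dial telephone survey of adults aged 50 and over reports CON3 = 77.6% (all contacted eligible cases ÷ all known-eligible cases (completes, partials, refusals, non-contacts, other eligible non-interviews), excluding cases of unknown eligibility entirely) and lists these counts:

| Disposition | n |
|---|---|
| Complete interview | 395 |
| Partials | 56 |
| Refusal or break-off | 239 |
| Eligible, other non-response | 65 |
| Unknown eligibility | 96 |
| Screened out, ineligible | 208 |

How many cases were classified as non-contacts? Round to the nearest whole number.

218

Numerator → 395 + 56 + 239 + 65 = 755
CON3 = 755 / D = 0.776
D = 755 / 0.776 = 972.9
Rest of base = 755
non-contacts = 972.9 − 755 ≈ 218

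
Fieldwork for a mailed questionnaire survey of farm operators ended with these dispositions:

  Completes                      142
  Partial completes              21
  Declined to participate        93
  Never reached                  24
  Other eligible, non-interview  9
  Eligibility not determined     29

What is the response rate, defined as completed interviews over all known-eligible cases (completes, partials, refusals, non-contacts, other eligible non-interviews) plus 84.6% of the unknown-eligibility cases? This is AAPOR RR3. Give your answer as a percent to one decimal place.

Top = 142
Determined eligible = 142 + 21 + 93 + 24 + 9 = 289
e × U = 0.8460 × 29 = 24.53
Denom = 289 + 24.53 = 313.53
RR3 = 142 / 313.53 = 0.4529

45.3%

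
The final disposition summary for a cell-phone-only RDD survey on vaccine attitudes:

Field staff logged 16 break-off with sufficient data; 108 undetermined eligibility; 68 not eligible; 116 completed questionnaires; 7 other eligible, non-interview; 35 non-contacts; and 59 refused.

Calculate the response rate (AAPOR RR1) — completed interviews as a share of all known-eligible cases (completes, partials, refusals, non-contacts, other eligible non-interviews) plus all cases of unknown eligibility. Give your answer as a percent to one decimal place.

Numerator → 116
Base → 116 + 16 + 59 + 35 + 7 + 108 = 341
RR1 = 116 / 341 = 0.3402

34.0%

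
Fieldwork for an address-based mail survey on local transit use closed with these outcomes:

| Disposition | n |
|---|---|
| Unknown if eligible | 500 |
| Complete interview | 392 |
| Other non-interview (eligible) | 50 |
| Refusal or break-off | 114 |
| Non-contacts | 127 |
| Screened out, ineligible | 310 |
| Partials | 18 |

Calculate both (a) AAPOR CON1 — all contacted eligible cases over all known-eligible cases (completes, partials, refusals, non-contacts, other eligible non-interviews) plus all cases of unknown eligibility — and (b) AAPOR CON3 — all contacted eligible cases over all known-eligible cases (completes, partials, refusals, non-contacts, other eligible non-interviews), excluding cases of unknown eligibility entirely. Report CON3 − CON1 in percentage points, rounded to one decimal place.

Numerator = 392 + 18 + 114 + 50 = 574
Base = 392 + 18 + 114 + 127 + 50 + 500 = 1201
CON1 = 574 / 1201 = 0.4779
Base = 392 + 18 + 114 + 127 + 50 = 701
CON3 = 574 / 701 = 0.8188
Difference = 81.88 − 47.79 = 34.09 percentage points

34.1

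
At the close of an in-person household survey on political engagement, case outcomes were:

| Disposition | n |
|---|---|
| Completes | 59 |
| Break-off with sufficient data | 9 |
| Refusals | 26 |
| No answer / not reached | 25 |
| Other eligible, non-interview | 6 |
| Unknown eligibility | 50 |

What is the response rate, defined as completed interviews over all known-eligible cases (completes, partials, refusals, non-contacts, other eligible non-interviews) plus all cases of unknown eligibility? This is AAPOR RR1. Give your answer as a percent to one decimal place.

Num = 59
Denom = 59 + 9 + 26 + 25 + 6 + 50 = 175
RR1 = 59 / 175 = 0.3371

33.7%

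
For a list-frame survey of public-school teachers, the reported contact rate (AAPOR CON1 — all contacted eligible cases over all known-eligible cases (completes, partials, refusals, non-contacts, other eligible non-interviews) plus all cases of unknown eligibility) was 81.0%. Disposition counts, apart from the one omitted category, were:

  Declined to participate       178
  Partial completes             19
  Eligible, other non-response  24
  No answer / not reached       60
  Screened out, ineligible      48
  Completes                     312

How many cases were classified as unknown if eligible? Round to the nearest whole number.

65

Numerator = 312 + 19 + 178 + 24 = 533
CON1 = 533 / D = 0.810
D = 533 / 0.810 = 658.0
Other denominator terms total 593
unknown if eligible = 658.0 − 593 ≈ 65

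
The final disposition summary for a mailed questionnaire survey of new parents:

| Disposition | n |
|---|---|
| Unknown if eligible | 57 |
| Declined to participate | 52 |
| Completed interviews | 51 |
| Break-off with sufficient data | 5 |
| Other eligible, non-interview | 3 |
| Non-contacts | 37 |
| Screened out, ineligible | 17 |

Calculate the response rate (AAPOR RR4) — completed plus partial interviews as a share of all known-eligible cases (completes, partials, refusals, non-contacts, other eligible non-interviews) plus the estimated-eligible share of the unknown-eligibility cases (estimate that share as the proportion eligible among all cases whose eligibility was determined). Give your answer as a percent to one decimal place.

28.1%

Num = 51 + 5 = 56
Determined eligible = 51 + 5 + 52 + 37 + 3 = 148
e = 148 / (148 + 17) = 148 / 165 = 0.8970
Estimated eligible among unknowns = 0.8970 × 57 = 51.13
Denom = 148 + 51.13 = 199.13
RR4 = 56 / 199.13 = 0.2812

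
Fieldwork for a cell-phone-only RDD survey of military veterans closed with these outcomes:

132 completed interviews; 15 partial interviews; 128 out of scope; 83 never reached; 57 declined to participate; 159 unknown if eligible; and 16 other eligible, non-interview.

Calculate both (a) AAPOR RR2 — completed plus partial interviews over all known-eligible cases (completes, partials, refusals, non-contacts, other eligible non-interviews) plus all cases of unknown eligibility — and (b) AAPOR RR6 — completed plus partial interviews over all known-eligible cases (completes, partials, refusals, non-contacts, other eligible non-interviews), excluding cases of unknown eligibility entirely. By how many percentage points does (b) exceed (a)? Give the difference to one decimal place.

16.7

Top = 132 + 15 = 147
Denom = 132 + 15 + 57 + 83 + 16 + 159 = 462
RR2 = 147 / 462 = 0.3182
Denom = 132 + 15 + 57 + 83 + 16 = 303
RR6 = 147 / 303 = 0.4851
Difference = 48.51 − 31.82 = 16.69 percentage points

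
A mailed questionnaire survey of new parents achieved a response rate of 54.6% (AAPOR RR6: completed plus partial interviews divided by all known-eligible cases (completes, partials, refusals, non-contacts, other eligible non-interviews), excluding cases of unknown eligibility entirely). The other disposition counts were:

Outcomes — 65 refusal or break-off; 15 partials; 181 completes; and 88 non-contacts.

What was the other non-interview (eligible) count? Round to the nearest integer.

10

Num: 181 + 15 = 196
RR6 = 196 / D = 0.546
D = 196 / 0.546 = 359.0
Rest of base = 349
other non-interview (eligible) = 359.0 − 349 ≈ 10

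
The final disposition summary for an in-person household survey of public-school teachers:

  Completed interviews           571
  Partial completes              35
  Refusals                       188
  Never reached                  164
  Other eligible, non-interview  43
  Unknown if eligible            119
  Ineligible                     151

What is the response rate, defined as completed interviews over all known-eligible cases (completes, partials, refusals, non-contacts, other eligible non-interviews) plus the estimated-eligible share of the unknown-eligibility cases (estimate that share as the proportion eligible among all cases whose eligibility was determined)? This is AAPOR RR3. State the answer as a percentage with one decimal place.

51.7%

Numerator → 571
Eligible (known) → 571 + 35 + 188 + 164 + 43 = 1001
e = 1001 / (1001 + 151) = 1001 / 1152 = 0.8689
e × U → 0.8689 × 119 = 103.40
Denominator → 1001 + 103.40 = 1104.40
RR3 = 571 / 1104.40 = 0.5170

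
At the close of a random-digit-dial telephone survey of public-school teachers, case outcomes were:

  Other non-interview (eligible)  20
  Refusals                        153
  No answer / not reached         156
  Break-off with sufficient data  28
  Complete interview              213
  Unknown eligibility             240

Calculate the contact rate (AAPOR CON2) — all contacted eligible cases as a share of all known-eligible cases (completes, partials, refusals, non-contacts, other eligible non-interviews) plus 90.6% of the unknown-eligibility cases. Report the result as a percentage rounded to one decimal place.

Num = 213 + 28 + 153 + 20 = 414
Eligible (known) = 213 + 28 + 153 + 156 + 20 = 570
Eligible share of unknowns = 0.9060 × 240 = 217.44
Base = 570 + 217.44 = 787.44
CON2 = 414 / 787.44 = 0.5258

52.6%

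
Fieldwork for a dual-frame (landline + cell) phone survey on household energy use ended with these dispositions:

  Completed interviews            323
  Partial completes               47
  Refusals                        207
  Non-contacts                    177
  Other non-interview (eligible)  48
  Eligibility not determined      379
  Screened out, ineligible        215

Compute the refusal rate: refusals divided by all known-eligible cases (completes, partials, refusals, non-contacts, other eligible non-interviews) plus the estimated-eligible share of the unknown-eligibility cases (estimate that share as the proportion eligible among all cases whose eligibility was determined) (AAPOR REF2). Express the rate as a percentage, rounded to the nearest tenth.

Num → 207
Eligible (known) → 323 + 47 + 207 + 177 + 48 = 802
e = 802 / (802 + 215) = 802 / 1017 = 0.7886
Eligible share of unknowns → 0.7886 × 379 = 298.88
Denominator → 802 + 298.88 = 1100.88
REF2 = 207 / 1100.88 = 0.1880

18.8%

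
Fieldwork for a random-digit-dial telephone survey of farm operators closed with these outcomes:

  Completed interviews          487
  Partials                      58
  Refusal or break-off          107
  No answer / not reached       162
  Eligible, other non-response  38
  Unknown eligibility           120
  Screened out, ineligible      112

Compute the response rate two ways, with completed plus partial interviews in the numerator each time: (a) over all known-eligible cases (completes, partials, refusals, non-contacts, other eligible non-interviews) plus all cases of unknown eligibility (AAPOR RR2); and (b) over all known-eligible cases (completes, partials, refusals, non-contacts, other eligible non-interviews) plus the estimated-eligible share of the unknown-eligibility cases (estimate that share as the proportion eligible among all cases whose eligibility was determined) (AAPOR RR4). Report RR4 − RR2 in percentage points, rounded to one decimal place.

Num: 487 + 58 = 545
Denominator: 487 + 58 + 107 + 162 + 38 + 120 = 972
RR2 = 545 / 972 = 0.5607
Known eligible: 487 + 58 + 107 + 162 + 38 = 852
e = 852 / (852 + 112) = 852 / 964 = 0.8838
Eligible share of unknowns: 0.8838 × 120 = 106.06
Denominator: 852 + 106.06 = 958.06
RR4 = 545 / 958.06 = 0.5689
Difference = 56.89 − 56.07 = 0.82 percentage points

0.8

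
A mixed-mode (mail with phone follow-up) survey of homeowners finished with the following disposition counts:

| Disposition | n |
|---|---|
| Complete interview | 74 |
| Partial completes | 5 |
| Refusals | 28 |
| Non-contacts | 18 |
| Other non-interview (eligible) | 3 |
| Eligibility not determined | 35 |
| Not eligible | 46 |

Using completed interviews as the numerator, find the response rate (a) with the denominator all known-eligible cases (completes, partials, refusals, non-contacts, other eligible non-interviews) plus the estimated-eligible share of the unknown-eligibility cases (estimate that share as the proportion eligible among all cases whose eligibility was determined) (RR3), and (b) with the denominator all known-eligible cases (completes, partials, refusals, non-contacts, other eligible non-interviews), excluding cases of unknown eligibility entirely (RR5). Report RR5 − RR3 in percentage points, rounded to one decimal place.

Top: 74
Eligible (known): 74 + 5 + 28 + 18 + 3 = 128
e = 128 / (128 + 46) = 128 / 174 = 0.7356
e × U: 0.7356 × 35 = 25.75
Denom: 128 + 25.75 = 153.75
RR3 = 74 / 153.75 = 0.4813
Denom: 74 + 5 + 28 + 18 + 3 = 128
RR5 = 74 / 128 = 0.5781
Difference = 57.81 − 48.13 = 9.68 percentage points

9.7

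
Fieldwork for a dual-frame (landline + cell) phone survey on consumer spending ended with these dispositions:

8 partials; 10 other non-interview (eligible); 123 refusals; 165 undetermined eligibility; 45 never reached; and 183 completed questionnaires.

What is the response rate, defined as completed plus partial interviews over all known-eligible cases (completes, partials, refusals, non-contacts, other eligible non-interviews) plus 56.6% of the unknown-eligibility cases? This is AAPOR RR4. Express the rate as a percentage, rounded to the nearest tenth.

Numerator = 183 + 8 = 191
Eligible (known) = 183 + 8 + 123 + 45 + 10 = 369
e × U = 0.5660 × 165 = 93.39
Base = 369 + 93.39 = 462.39
RR4 = 191 / 462.39 = 0.4131

41.3%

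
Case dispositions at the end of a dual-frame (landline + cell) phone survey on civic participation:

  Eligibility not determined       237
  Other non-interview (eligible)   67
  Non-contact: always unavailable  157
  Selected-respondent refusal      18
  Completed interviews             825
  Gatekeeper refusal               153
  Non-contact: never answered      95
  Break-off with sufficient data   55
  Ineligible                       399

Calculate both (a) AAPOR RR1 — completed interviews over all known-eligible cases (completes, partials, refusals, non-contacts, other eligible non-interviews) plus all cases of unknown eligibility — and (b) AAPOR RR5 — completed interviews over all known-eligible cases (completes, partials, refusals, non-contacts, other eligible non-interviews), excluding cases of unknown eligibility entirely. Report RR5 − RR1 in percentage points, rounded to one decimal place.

8.9

Refusals = 153 + 18 = 171
No answer / not reached = 95 + 157 = 252
Numerator = 825
Base = 825 + 55 + 171 + 252 + 67 + 237 = 1607
RR1 = 825 / 1607 = 0.5134
Base = 825 + 55 + 171 + 252 + 67 = 1370
RR5 = 825 / 1370 = 0.6022
Difference = 60.22 − 51.34 = 8.88 percentage points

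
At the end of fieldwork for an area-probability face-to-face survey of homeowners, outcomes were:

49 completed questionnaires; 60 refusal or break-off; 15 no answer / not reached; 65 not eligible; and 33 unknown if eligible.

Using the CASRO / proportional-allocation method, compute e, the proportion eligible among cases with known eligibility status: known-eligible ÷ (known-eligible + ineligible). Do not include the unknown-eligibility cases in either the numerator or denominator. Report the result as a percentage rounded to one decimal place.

65.6%

Known eligible = 49 + 60 + 15 = 124
e = 124 / (124 + 65) = 124 / 189 = 0.6561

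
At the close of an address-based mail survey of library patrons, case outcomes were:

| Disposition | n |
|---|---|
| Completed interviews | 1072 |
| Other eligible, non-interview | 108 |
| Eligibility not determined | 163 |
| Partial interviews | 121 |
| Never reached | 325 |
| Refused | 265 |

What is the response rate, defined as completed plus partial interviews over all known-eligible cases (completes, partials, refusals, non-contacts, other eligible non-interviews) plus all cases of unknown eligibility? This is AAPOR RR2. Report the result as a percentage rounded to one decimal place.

58.1%

Numerator = 1072 + 121 = 1193
Denom = 1072 + 121 + 265 + 325 + 108 + 163 = 2054
RR2 = 1193 / 2054 = 0.5808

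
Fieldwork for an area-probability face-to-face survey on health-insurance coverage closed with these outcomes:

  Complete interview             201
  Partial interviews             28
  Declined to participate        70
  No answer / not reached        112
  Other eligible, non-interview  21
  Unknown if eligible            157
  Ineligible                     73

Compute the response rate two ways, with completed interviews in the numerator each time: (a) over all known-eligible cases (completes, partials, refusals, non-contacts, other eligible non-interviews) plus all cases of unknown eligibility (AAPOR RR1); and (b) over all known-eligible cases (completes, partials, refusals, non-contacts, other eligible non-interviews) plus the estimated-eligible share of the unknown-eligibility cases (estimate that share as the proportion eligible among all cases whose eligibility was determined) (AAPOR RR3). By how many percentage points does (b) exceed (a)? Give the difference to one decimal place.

1.4

Top = 201
Denominator = 201 + 28 + 70 + 112 + 21 + 157 = 589
RR1 = 201 / 589 = 0.3413
Known eligible = 201 + 28 + 70 + 112 + 21 = 432
e = 432 / (432 + 73) = 432 / 505 = 0.8554
Eligible share of unknowns = 0.8554 × 157 = 134.30
Denominator = 432 + 134.30 = 566.30
RR3 = 201 / 566.30 = 0.3549
Difference = 35.49 − 34.13 = 1.36 percentage points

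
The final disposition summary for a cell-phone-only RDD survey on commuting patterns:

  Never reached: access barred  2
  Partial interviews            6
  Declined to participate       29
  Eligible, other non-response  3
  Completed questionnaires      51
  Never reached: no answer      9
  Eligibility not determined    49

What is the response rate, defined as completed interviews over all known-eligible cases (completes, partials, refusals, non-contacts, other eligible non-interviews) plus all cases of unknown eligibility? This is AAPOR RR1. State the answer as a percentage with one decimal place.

34.2%

No answer / not reached = 9 + 2 = 11
Num = 51
Denominator = 51 + 6 + 29 + 11 + 3 + 49 = 149
RR1 = 51 / 149 = 0.3423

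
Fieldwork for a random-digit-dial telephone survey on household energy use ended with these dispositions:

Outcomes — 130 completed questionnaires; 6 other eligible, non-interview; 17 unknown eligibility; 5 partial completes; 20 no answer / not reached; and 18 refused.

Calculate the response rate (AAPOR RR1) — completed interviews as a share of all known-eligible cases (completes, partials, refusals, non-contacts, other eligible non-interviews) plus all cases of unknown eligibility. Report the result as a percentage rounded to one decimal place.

66.3%

Top = 130
Denom = 130 + 5 + 18 + 20 + 6 + 17 = 196
RR1 = 130 / 196 = 0.6633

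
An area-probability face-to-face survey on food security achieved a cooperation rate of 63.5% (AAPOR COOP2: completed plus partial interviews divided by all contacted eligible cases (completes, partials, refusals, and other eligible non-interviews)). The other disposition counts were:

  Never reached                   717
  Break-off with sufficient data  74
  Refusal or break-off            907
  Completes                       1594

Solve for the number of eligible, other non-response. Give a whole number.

Numerator = 1594 + 74 = 1668
COOP2 = 1668 / D = 0.635
D = 1668 / 0.635 = 2626.8
Rest of base = 2575
eligible, other non-response = 2626.8 − 2575 ≈ 52

52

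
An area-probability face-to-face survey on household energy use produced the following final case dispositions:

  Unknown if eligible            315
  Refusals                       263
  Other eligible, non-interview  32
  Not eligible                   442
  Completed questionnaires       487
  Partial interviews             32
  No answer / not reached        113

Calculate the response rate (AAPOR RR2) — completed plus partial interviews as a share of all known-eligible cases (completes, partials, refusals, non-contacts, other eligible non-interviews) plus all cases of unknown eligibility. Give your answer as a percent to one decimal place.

41.8%

Numerator: 487 + 32 = 519
Denominator: 487 + 32 + 263 + 113 + 32 + 315 = 1242
RR2 = 519 / 1242 = 0.4179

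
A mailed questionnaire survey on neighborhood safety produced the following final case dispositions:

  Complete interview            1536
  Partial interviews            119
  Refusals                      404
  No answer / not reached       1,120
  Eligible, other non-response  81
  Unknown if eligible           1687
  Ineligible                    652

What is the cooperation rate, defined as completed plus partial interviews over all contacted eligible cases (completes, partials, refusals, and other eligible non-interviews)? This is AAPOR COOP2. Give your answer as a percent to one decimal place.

77.3%

Top → 1536 + 119 = 1655
Base → 1536 + 119 + 404 + 81 = 2140
COOP2 = 1655 / 2140 = 0.7734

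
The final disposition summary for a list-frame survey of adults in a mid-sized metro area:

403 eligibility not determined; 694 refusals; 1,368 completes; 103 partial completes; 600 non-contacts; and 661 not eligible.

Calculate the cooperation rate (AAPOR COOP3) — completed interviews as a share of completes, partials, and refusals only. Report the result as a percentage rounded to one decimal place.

63.2%

Top: 1368
Base: 1368 + 103 + 694 = 2165
COOP3 = 1368 / 2165 = 0.6319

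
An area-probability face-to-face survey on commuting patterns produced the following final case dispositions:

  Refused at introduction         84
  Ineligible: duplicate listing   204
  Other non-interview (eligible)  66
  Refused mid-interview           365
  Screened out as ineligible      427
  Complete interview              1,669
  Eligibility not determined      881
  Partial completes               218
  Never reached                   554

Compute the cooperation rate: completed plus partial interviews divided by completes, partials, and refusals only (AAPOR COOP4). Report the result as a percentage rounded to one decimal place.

80.8%

Refusals = 84 + 365 = 449
Out of scope = 427 + 204 = 631
Num = 1669 + 218 = 1887
Base = 1669 + 218 + 449 = 2336
COOP4 = 1887 / 2336 = 0.8078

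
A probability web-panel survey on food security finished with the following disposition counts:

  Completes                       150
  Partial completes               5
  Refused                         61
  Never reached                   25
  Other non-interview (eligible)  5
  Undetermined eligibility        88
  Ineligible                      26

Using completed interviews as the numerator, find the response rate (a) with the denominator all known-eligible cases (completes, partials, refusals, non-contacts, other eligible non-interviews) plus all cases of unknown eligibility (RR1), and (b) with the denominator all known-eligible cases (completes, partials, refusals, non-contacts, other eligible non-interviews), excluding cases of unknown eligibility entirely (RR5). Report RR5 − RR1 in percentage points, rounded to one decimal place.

16.1

Numerator → 150
Denominator → 150 + 5 + 61 + 25 + 5 + 88 = 334
RR1 = 150 / 334 = 0.4491
Denominator → 150 + 5 + 61 + 25 + 5 = 246
RR5 = 150 / 246 = 0.6098
Difference = 60.98 − 44.91 = 16.07 percentage points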